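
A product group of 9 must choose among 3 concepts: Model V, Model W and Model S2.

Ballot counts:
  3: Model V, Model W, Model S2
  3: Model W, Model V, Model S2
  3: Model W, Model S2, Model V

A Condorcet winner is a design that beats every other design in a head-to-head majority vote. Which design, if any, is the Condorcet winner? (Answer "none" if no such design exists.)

Pairwise majorities:
Model V vs Model W: Model V is ranked higher on 3 ballots, Model W on 6. Model W wins 6–3.
Model V vs Model S2: 3+3 = 6 for Model V, 3 for Model S2 — Model V by 6–3.
Model W vs Model S2: Model W preferred on 3+3+3 = 9 ballots; Model W wins 9–0.
Only Model W has no losses; Model W is the Condorcet winner.

Model W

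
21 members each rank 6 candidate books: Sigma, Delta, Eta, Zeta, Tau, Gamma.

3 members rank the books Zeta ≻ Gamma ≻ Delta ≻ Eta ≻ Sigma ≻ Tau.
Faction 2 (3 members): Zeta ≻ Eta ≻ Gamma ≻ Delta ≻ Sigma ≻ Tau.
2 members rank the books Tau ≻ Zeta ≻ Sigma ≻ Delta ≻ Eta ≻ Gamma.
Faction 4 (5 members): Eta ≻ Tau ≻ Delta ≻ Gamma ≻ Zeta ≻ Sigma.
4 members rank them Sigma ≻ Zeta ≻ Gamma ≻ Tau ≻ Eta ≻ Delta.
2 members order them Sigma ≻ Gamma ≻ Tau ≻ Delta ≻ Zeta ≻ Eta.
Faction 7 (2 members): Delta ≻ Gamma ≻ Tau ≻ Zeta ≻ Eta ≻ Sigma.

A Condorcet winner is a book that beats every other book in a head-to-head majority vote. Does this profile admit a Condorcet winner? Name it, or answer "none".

none

Check each pair by majority over 21 ballots:
Sigma–Delta: Delta 13–8.
Sigma vs Eta: Eta wins 13–8.
Sigma–Zeta: Zeta 15–6.
Sigma vs Tau: Sigma, 12–9.
Sigma vs Gamma: Gamma wins 13–8.
Delta–Eta: Eta 12–9.
Delta vs Zeta: Zeta wins 12–9.
Delta–Tau: Tau 13–8.
Delta vs Gamma: Gamma, 12–9.
Eta vs Zeta: Zeta, 16–5.
Eta–Tau: Eta 11–10.
Eta–Gamma: Gamma 11–10.
Zeta–Tau: Tau 11–10.
Zeta–Gamma: Zeta 12–9.
Tau–Gamma: Gamma 14–7.
No book is unbeaten: Sigma loses to Delta; Delta loses to Eta; Eta loses to Zeta; Zeta loses to Tau; Tau loses to Sigma; Gamma loses to Zeta. In particular Sigma > Tau > Delta > Sigma is a majority cycle — no Condorcet winner exists.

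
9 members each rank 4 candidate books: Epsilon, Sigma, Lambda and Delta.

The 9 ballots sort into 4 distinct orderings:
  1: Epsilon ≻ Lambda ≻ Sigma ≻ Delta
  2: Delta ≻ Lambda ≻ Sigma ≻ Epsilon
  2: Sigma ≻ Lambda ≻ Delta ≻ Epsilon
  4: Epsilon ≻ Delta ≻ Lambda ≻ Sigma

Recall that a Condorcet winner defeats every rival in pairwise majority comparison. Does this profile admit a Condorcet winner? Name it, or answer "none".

Pairwise majorities:
Epsilon vs Sigma: Epsilon is ranked higher on 1+4 = 5 ballots, Sigma on 4. Epsilon wins 5–4.
Epsilon vs Lambda: Epsilon preferred on 1+4 = 5 ballots; Epsilon wins 5–4.
Epsilon vs Delta: 5 to 4, Epsilon.
Sigma vs Lambda: Sigma preferred on 2 ballots; Lambda wins 7–2.
Sigma vs Delta: 1+2 = 3 for Sigma, 6 for Delta — Delta by 6–3.
Lambda vs Delta: Lambda preferred on 1+2 = 3 ballots; Delta wins 6–3.
Epsilon defeats every rival head-to-head and is the Condorcet winner.

Epsilon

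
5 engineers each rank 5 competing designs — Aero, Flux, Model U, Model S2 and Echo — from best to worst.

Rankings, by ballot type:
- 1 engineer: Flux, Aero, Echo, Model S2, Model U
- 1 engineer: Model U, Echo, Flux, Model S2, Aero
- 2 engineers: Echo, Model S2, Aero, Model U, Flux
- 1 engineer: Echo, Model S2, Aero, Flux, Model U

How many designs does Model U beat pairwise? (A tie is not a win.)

Model U against each rival (5 engineers):
Model U vs Aero: 1 for Model U, 4 for Aero — Aero by 4–1.
Model U–Flux: Model U 3–2.
Model U vs Model S2: Model U is ranked higher on 1 ballot, Model S2 on 4. Model S2 wins 4–1.
Model U vs Echo: 1 to 4, Echo.
Model U beats Flux; loses to Aero, Model S2, Echo — 1 pairwise win.

1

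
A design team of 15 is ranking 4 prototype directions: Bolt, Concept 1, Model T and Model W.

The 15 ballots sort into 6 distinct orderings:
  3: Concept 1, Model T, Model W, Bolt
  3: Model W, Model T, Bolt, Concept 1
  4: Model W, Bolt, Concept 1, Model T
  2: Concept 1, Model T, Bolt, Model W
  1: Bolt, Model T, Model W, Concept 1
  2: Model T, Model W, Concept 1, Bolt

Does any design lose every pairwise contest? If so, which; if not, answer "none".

Pairwise majorities:
Bolt–Concept 1: Bolt 8–7.
Bolt vs Model T: Bolt is ranked higher on 4+1 = 5 ballots, Model T on 10. Model T wins 10–5.
Bolt vs Model W: 3 to 12, Model W.
Concept 1 vs Model T: Concept 1 is ranked higher on 3+4+2 = 9 ballots, Model T on 6. Concept 1 wins 9–6.
Concept 1 vs Model W: Concept 1 preferred on 3+2 = 5 ballots; Model W wins 10–5.
Model T vs Model W: 3+2+1+2 = 8 for Model T, 7 for Model W — Model T by 8–7.
No design is winless: Bolt beats Concept 1; Concept 1 beats Model T; Model T beats Bolt; Model W beats Bolt. There is no Condorcet loser.

none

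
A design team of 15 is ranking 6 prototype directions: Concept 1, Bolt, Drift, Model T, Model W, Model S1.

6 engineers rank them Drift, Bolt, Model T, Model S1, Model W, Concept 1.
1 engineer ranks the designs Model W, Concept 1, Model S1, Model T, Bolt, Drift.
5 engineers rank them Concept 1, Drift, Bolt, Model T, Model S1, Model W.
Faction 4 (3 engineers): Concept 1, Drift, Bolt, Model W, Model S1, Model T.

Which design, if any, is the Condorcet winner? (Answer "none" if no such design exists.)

Concept 1

Head-to-head results (15 engineers):
Concept 1 vs Bolt: Concept 1 is ranked higher on 1+5+3 = 9 ballots, Bolt on 6. Concept 1 wins 9–6.
Concept 1 vs Drift: Concept 1 preferred on 1+5+3 = 9 ballots; Concept 1 wins 9–6.
Concept 1 vs Model T: 1+5+3 = 9 for Concept 1, 6 for Model T — Concept 1 by 9–6.
Concept 1 vs Model W: 8 to 7, Concept 1.
Concept 1 vs Model S1: Concept 1 is ranked higher on 1+5+3 = 9 ballots, Model S1 on 6. Concept 1 wins 9–6.
Bolt vs Drift: 1 for Bolt, 14 for Drift — Drift by 14–1.
Bolt vs Model T: Bolt is ranked higher on 6+5+3 = 14 ballots, Model T on 1. Bolt wins 14–1.
Bolt vs Model W: 14 to 1, Bolt.
Bolt vs Model S1: 6+5+3 = 14 for Bolt, 1 for Model S1 — Bolt by 14–1.
Drift vs Model T: 6+5+3 = 14 for Drift, 1 for Model T — Drift by 14–1.
Drift vs Model W: 14 to 1, Drift.
Drift vs Model S1: Drift is ranked higher on 6+5+3 = 14 ballots, Model S1 on 1. Drift wins 14–1.
Model T vs Model W: Model T preferred on 6+5 = 11 ballots; Model T wins 11–4.
Model T vs Model S1: Model T is ranked higher on 6+5 = 11 ballots, Model S1 on 4. Model T wins 11–4.
Model W vs Model S1: 4 to 11, Model S1.
Only Concept 1 has no losses; Concept 1 is the Condorcet winner.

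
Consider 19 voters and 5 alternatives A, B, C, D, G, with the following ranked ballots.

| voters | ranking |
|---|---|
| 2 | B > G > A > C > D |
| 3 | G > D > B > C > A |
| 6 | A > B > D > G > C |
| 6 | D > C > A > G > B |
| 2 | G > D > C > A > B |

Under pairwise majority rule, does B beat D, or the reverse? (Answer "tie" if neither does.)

D

Ballots ranking B above D: 2 + 6 = 8.
Ballots ranking D above B: 19 − 8 = 11.
D wins the head-to-head 11–8.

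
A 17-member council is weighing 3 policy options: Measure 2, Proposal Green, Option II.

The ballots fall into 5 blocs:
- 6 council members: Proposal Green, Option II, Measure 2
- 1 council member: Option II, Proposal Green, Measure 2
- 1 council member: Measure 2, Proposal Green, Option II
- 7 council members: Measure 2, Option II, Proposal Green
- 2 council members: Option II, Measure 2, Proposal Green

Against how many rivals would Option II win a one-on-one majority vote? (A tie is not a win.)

Option II against each rival (17 council members):
Option II vs Measure 2: 9 to 8, Option II.
Option II vs Proposal Green: 1+7+2 = 10 for Option II, 7 for Proposal Green — Option II by 10–7.
Option II beats Measure 2, Proposal Green — 2 pairwise wins.

2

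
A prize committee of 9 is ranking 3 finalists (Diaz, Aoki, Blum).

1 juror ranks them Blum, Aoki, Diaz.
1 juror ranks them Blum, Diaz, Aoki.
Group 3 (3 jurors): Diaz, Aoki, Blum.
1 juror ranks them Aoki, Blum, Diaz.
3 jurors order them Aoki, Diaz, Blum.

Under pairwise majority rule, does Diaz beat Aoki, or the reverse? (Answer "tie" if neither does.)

Aoki

Ballots ranking Diaz above Aoki: 1 + 3 = 4.
Ballots ranking Aoki above Diaz: 9 − 4 = 5.
Aoki wins the head-to-head 5–4.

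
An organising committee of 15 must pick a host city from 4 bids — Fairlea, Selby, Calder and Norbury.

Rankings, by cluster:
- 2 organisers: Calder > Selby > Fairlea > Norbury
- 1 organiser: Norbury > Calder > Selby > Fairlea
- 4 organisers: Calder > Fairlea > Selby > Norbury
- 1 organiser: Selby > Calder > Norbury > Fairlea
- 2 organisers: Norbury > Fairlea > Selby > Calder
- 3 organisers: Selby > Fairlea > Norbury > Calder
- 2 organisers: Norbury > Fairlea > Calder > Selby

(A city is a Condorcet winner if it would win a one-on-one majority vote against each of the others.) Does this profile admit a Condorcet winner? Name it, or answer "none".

none

Head-to-head results (15 organisers):
Fairlea–Selby: Fairlea 8–7.
Fairlea–Calder: Calder 8–7.
Fairlea vs Norbury: Fairlea, 9–6.
Selby–Calder: Calder 9–6.
Selby–Norbury: Selby 10–5.
Calder–Norbury: Norbury 8–7.
No city is unbeaten: Fairlea loses to Calder; Selby loses to Fairlea; Calder loses to Norbury; Norbury loses to Fairlea. In particular Fairlea → Norbury → Calder → Fairlea is a majority cycle — no Condorcet winner exists.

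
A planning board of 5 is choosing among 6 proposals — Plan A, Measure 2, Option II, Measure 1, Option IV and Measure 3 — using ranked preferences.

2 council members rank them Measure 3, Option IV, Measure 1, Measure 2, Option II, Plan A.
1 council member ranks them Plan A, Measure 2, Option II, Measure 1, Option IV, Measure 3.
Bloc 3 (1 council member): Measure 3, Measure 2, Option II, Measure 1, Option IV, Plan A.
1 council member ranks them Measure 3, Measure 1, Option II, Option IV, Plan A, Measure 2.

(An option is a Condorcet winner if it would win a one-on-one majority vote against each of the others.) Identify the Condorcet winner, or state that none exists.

Measure 3

Pairwise majorities:
Plan A vs Measure 2: Measure 2, 3–2.
Plan A vs Option II: Option II wins 4–1.
Plan A–Measure 1: Measure 1 4–1.
Plan A–Option IV: Option IV 4–1.
Plan A vs Measure 3: Measure 3, 4–1.
Measure 2–Option II: Measure 2 4–1.
Measure 2 vs Measure 1: Measure 1 wins 3–2.
Measure 2 vs Option IV: Option IV, 3–2.
Measure 2–Measure 3: Measure 3 4–1.
Option II–Measure 1: Measure 1 3–2.
Option II vs Option IV: Option II wins 3–2.
Option II–Measure 3: Measure 3 4–1.
Measure 1 vs Option IV: Measure 1 wins 3–2.
Measure 1 vs Measure 3: Measure 3, 4–1.
Option IV vs Measure 3: Measure 3, 4–1.
Measure 3 wins every pairwise contest, so Measure 3 is the Condorcet winner.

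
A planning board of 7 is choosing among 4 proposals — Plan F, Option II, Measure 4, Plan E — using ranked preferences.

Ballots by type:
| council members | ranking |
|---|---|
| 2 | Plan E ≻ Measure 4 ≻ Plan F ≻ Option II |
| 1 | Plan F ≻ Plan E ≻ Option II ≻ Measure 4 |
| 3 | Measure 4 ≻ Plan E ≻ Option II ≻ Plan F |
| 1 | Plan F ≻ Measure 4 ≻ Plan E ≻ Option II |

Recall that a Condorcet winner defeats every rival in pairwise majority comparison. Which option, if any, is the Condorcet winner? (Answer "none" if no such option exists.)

Pairwise majorities:
Plan F vs Option II: Plan F, 4–3.
Plan F–Measure 4: Measure 4 5–2.
Plan F vs Plan E: 2 to 5, Plan E.
Option II–Measure 4: Measure 4 6–1.
Option II vs Plan E: 0 for Option II, 7 for Plan E — Plan E by 7–0.
Measure 4 vs Plan E: 4 to 3, Measure 4.
Only Measure 4 has no losses; Measure 4 is the Condorcet winner.

Measure 4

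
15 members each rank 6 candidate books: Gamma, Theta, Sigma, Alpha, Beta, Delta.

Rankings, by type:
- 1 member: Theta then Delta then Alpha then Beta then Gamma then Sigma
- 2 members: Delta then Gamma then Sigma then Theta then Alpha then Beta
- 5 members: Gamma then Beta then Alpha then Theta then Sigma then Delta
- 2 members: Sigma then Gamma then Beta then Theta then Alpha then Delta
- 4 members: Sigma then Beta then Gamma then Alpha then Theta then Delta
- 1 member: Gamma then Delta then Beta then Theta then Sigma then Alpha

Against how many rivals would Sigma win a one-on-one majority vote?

4

Sigma against each rival (15 members):
Sigma vs Gamma: Sigma preferred on 2+4 = 6 ballots; Gamma wins 9–6.
Sigma vs Theta: Sigma preferred on 2+2+4 = 8 ballots; Sigma wins 8–7.
Sigma vs Alpha: 9 to 6, Sigma.
Sigma vs Beta: 8 to 7, Sigma.
Sigma vs Delta: Sigma is ranked higher on 5+2+4 = 11 ballots, Delta on 4. Sigma wins 11–4.
Sigma beats Theta, Alpha, Beta, Delta; loses to Gamma — 4 pairwise wins.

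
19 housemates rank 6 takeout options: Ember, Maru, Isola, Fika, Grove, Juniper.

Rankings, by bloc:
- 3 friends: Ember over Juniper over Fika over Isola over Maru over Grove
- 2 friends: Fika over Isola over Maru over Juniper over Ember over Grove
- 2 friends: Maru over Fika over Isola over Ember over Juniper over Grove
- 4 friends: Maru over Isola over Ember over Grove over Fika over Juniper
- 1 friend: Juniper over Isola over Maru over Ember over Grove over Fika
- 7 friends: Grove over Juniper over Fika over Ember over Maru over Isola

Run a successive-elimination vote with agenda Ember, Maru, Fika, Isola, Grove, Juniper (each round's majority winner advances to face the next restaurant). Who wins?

Grove

Round 1: Ember vs Maru — 10–9, Ember advances.
Round 2: Ember vs Fika — 8–11, Fika advances.
Round 3: Fika vs Isola — 14–5, Fika advances.
Round 4: Fika vs Grove — 7–12, Grove advances.
Round 5: Grove vs Juniper — 11–8, Grove advances.
Grove survives the agenda.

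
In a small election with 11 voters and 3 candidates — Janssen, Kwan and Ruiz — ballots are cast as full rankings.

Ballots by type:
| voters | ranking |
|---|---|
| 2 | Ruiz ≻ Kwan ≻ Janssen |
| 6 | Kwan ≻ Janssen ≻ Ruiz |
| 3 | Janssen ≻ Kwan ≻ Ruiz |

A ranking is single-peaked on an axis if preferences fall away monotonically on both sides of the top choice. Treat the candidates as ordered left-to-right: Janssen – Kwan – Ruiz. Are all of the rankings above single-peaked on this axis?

Axis positions: Janssen=1, Kwan=2, Ruiz=3.
Type 1 (peak Ruiz at position 3): ranking walks positions 3-2-1, expanding outward from the peak — single-peaked.
Type 2 (peak Kwan at position 2): ranking walks positions 2-1-3, expanding outward from the peak — single-peaked.
Type 3 (peak Janssen at position 1): ranking walks positions 1-2-3, expanding outward from the peak — single-peaked.
Every ranking is single-peaked on this axis.

yes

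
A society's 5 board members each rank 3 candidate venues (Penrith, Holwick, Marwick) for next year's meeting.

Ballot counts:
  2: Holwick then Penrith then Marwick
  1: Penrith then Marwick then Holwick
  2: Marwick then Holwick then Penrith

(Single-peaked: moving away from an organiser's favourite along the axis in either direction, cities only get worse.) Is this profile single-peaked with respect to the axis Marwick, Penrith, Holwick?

Axis positions: Marwick=1, Penrith=2, Holwick=3.
Faction 1 (peak Holwick at position 3): ranking walks positions 3-2-1, expanding outward from the peak — single-peaked.
Faction 2 (peak Penrith at position 2): ranking walks positions 2-1-3, expanding outward from the peak — single-peaked.
Faction 3: ranking walks positions 1-3-2; Holwick is ranked above Penrith even though Penrith lies between Holwick and the peak Marwick on the axis — preferences dip and rise again. Not single-peaked.
Faction 3 violates single-peakedness, so the profile is not single-peaked on this axis.

no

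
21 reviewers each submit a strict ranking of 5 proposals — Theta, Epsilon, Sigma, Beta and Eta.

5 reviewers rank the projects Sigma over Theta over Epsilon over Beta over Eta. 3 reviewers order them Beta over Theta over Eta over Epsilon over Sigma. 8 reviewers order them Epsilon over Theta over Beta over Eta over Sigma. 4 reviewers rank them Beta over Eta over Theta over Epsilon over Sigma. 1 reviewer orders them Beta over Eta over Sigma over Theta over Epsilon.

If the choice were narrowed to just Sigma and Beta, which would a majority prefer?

Ballots ranking Sigma above Beta: 5.
Ballots ranking Beta above Sigma: 21 − 5 = 16.
Beta wins the head-to-head 16–5.

Beta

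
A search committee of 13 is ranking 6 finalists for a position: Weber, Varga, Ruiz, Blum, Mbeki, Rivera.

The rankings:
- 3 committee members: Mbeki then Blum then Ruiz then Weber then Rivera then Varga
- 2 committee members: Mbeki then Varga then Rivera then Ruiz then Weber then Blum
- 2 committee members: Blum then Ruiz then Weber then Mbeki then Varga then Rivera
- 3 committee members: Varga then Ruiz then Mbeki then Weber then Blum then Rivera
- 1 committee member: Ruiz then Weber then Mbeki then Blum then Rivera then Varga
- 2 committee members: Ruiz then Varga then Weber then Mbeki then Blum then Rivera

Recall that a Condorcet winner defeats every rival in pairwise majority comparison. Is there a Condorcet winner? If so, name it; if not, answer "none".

Pairwise majorities:
Weber–Varga: Varga 7–6.
Weber vs Ruiz: Ruiz wins 13–0.
Weber vs Blum: Weber, 8–5.
Weber vs Mbeki: Mbeki wins 8–5.
Weber–Rivera: Weber 11–2.
Varga vs Ruiz: Ruiz, 8–5.
Varga vs Blum: Varga, 7–6.
Varga–Mbeki: Mbeki 8–5.
Varga vs Rivera: Varga wins 9–4.
Ruiz vs Blum: Ruiz, 8–5.
Ruiz vs Mbeki: Ruiz wins 8–5.
Ruiz vs Rivera: Ruiz, 11–2.
Blum vs Mbeki: Mbeki wins 11–2.
Blum–Rivera: Blum 11–2.
Mbeki vs Rivera: Mbeki, 13–0.
Ruiz beats each of Weber, Varga, Blum, Mbeki, Rivera — Ruiz is the Condorcet winner.

Ruiz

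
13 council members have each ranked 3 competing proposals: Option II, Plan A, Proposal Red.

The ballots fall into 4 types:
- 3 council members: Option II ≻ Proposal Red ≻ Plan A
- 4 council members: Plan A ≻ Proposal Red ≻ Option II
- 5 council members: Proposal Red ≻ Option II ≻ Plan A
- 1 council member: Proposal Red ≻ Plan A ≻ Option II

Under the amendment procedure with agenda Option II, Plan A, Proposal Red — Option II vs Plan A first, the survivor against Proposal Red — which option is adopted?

Proposal Red

Round 1: Option II vs Plan A — 8–5, Option II advances.
Round 2: Option II vs Proposal Red — 3–10, Proposal Red advances.
The agenda winner is Proposal Red.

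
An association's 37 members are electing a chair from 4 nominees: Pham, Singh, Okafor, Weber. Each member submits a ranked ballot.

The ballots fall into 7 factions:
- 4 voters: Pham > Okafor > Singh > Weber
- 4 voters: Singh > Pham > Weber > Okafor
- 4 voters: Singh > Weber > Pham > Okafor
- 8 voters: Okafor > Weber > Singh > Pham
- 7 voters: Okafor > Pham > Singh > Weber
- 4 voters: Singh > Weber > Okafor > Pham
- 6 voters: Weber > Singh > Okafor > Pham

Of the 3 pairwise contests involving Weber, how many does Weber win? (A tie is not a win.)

1

Weber against each rival (37 voters):
Weber vs Pham: Weber wins 22–15.
Weber vs Singh: Weber preferred on 8+6 = 14 ballots; Singh wins 23–14.
Weber vs Okafor: Okafor, 19–18.
Weber beats Pham; loses to Singh, Okafor — 1 pairwise win.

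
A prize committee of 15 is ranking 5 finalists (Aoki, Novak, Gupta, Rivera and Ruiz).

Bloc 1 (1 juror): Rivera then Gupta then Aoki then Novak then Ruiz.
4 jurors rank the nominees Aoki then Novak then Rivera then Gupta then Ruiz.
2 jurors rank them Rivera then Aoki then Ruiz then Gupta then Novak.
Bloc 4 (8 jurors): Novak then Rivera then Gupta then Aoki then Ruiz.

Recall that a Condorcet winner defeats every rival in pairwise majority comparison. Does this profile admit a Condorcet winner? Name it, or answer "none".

Novak

Pairwise majorities:
Aoki–Novak: Novak 8–7.
Aoki vs Gupta: Gupta wins 9–6.
Aoki vs Rivera: Rivera, 11–4.
Aoki vs Ruiz: Aoki wins 15–0.
Novak vs Gupta: Novak wins 12–3.
Novak–Rivera: Novak 12–3.
Novak–Ruiz: Novak 13–2.
Gupta vs Rivera: Rivera wins 15–0.
Gupta–Ruiz: Gupta 13–2.
Rivera vs Ruiz: Rivera wins 15–0.
Only Novak has no losses; Novak is the Condorcet winner.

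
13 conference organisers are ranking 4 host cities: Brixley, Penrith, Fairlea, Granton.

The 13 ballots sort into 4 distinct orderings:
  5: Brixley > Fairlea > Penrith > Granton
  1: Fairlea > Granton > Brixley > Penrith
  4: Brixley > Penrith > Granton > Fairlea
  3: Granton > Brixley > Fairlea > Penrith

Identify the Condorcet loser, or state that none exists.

Pairwise majorities:
Brixley vs Penrith: 13 to 0, Brixley.
Brixley vs Fairlea: Brixley wins 12–1.
Brixley vs Granton: Brixley is ranked higher on 5+4 = 9 ballots, Granton on 4. Brixley wins 9–4.
Penrith vs Fairlea: 4 for Penrith, 9 for Fairlea — Fairlea by 9–4.
Penrith–Granton: Penrith 9–4.
Fairlea vs Granton: 5+1 = 6 for Fairlea, 7 for Granton — Granton by 7–6.
Every city wins at least one matchup (Brixley beats Penrith; Penrith beats Granton; Fairlea beats Penrith; Granton beats Fairlea), so there is no Condorcet loser.

none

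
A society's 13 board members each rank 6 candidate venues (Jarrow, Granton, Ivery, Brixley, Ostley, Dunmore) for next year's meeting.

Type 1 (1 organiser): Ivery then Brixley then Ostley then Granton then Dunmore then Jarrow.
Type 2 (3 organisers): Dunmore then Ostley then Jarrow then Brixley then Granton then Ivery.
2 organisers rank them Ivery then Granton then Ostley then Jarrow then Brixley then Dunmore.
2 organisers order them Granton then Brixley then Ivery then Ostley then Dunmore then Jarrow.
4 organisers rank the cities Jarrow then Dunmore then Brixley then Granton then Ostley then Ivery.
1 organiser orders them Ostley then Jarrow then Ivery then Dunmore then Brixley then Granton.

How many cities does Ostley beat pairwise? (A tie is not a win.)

Ostley against each rival (13 organisers):
Ostley vs Jarrow: Ostley wins 9–4.
Ostley vs Granton: Granton wins 8–5.
Ostley vs Ivery: Ostley wins 8–5.
Ostley vs Brixley: Ostley preferred on 3+2+1 = 6 ballots; Brixley wins 7–6.
Ostley vs Dunmore: Ostley preferred on 1+2+2+1 = 6 ballots; Dunmore wins 7–6.
Ostley beats Jarrow, Ivery; loses to Granton, Brixley, Dunmore — 2 pairwise wins.

2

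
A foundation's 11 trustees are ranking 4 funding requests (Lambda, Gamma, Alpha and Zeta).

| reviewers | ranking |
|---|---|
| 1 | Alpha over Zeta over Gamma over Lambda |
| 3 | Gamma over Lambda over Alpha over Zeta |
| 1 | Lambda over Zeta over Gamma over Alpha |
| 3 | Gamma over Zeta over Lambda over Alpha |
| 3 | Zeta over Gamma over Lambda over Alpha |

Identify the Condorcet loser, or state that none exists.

Pairwise majorities:
Lambda vs Gamma: Gamma wins 10–1.
Lambda vs Alpha: Lambda is ranked higher on 3+1+3+3 = 10 ballots, Alpha on 1. Lambda wins 10–1.
Lambda vs Zeta: Zeta, 7–4.
Gamma vs Alpha: Gamma preferred on 3+1+3+3 = 10 ballots; Gamma wins 10–1.
Gamma vs Zeta: Gamma is ranked higher on 3+3 = 6 ballots, Zeta on 5. Gamma wins 6–5.
Alpha vs Zeta: Zeta, 7–4.
Only Alpha has no wins; Alpha is the Condorcet loser.

Alpha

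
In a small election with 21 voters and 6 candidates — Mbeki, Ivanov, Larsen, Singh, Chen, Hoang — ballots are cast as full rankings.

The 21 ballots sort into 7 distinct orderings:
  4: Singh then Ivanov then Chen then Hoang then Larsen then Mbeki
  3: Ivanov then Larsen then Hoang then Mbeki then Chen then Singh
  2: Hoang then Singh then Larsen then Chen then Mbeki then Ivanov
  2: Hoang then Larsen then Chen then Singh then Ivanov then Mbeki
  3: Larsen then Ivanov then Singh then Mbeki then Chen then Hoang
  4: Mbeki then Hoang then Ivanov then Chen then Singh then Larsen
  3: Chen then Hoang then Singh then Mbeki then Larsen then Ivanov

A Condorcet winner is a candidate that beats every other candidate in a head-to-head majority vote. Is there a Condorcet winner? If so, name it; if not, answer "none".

Check each pair by majority over 21 ballots:
Mbeki vs Ivanov: 2+4+3 = 9 for Mbeki, 12 for Ivanov — Ivanov by 12–9.
Mbeki vs Larsen: 7 to 14, Larsen.
Mbeki vs Singh: Mbeki preferred on 3+4 = 7 ballots; Singh wins 14–7.
Mbeki vs Chen: Mbeki preferred on 3+3+4 = 10 ballots; Chen wins 11–10.
Mbeki vs Hoang: Mbeki preferred on 3+4 = 7 ballots; Hoang wins 14–7.
Ivanov vs Larsen: Ivanov preferred on 4+3+4 = 11 ballots; Ivanov wins 11–10.
Ivanov vs Singh: Ivanov preferred on 3+3+4 = 10 ballots; Singh wins 11–10.
Ivanov vs Chen: 4+3+3+4 = 14 for Ivanov, 7 for Chen — Ivanov by 14–7.
Ivanov vs Hoang: 10 to 11, Hoang.
Larsen vs Singh: Larsen is ranked higher on 3+2+3 = 8 ballots, Singh on 13. Singh wins 13–8.
Larsen vs Chen: 3+2+2+3 = 10 for Larsen, 11 for Chen — Chen by 11–10.
Larsen vs Hoang: 6 to 15, Hoang.
Singh vs Chen: Singh is ranked higher on 4+2+3 = 9 ballots, Chen on 12. Chen wins 12–9.
Singh vs Hoang: 4+3 = 7 for Singh, 14 for Hoang — Hoang by 14–7.
Chen vs Hoang: Chen is ranked higher on 4+3+3 = 10 ballots, Hoang on 11. Hoang wins 11–10.
Only Hoang has no losses; Hoang is the Condorcet winner.

Hoang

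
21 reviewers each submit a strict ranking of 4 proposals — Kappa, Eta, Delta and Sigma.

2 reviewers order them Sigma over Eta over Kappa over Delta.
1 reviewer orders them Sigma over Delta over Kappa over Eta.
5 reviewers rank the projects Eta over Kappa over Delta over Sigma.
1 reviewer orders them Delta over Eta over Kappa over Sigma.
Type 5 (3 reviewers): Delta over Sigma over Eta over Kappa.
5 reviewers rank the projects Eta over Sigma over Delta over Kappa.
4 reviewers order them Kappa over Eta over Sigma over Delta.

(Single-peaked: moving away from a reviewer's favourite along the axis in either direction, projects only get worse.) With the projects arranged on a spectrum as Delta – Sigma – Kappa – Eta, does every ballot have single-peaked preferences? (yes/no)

Axis positions: Delta=1, Sigma=2, Kappa=3, Eta=4.
Type 1: ranking walks positions 2-4-3-1; Eta is ranked above Kappa even though Kappa lies between Eta and the peak Sigma on the axis — preferences dip and rise again. Not single-peaked.
Type 2 (peak Sigma at position 2): ranking walks positions 2-1-3-4, expanding outward from the peak — single-peaked.
Type 3: ranking walks positions 4-3-1-2; Delta is ranked above Sigma even though Sigma lies between Delta and the peak Eta on the axis — preferences dip and rise again. Not single-peaked.
Type 4: ranking walks positions 1-4-3-2; Eta is ranked above Sigma even though Sigma lies between Eta and the peak Delta on the axis — preferences dip and rise again. Not single-peaked.
Type 5: ranking walks positions 1-2-4-3; Eta is ranked above Kappa even though Kappa lies between Eta and the peak Delta on the axis — preferences dip and rise again. Not single-peaked.
Type 6: ranking walks positions 4-2-1-3; Sigma is ranked above Kappa even though Kappa lies between Sigma and the peak Eta on the axis — preferences dip and rise again. Not single-peaked.
Type 7 (peak Kappa at position 3): ranking walks positions 3-4-2-1, expanding outward from the peak — single-peaked.
Type 1 violates single-peakedness, so the profile is not single-peaked on this axis.

no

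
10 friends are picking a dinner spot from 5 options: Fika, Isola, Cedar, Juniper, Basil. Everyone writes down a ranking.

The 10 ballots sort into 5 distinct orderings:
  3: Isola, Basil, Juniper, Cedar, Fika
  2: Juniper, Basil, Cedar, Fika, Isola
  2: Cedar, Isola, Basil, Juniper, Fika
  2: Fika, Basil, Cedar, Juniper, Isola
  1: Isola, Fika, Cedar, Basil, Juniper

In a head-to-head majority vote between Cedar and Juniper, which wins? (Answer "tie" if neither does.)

Ballots ranking Cedar above Juniper: 2 + 2 + 1 = 5.
Ballots ranking Juniper above Cedar: 10 − 5 = 5.
5–5: the pair ties.

tie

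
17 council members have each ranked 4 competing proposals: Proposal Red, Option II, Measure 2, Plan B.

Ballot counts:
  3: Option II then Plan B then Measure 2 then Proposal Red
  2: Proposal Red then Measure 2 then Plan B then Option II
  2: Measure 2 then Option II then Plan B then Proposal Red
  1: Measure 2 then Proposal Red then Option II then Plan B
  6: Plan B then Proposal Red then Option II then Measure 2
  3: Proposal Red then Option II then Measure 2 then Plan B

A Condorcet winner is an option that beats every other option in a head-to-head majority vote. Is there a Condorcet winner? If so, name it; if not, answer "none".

Head-to-head results (17 council members):
Proposal Red–Option II: Proposal Red 12–5.
Proposal Red vs Measure 2: 11 to 6, Proposal Red.
Proposal Red–Plan B: Plan B 11–6.
Option II–Measure 2: Option II 12–5.
Option II vs Plan B: 3+2+1+3 = 9 for Option II, 8 for Plan B — Option II by 9–8.
Measure 2 vs Plan B: Plan B, 9–8.
Each option drops at least one matchup (Proposal Red loses to Plan B; Option II loses to Proposal Red; Measure 2 loses to Proposal Red; Plan B loses to Option II); the cycle Proposal Red → Option II → Plan B → Proposal Red rules out a Condorcet winner.

none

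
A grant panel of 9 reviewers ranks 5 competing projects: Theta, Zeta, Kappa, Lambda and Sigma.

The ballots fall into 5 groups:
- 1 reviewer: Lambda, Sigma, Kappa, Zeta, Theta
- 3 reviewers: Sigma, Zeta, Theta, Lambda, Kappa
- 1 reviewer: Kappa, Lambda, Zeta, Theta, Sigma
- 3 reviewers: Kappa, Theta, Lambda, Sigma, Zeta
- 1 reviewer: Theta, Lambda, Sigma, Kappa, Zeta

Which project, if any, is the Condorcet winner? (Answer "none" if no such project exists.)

none

Head-to-head results (9 reviewers):
Theta vs Zeta: Theta is ranked higher on 3+1 = 4 ballots, Zeta on 5. Zeta wins 5–4.
Theta vs Kappa: 3+1 = 4 for Theta, 5 for Kappa — Kappa by 5–4.
Theta vs Lambda: Theta preferred on 3+3+1 = 7 ballots; Theta wins 7–2.
Theta vs Sigma: 1+3+1 = 5 for Theta, 4 for Sigma — Theta by 5–4.
Zeta vs Kappa: 3 for Zeta, 6 for Kappa — Kappa by 6–3.
Zeta vs Lambda: 3 to 6, Lambda.
Zeta vs Sigma: Zeta is ranked higher on 1 ballot, Sigma on 8. Sigma wins 8–1.
Kappa vs Lambda: Kappa preferred on 1+3 = 4 ballots; Lambda wins 5–4.
Kappa vs Sigma: 4 to 5, Sigma.
Lambda vs Sigma: 6 to 3, Lambda.
Every project loses at least once (Theta loses to Zeta; Zeta loses to Kappa; Kappa loses to Lambda; Lambda loses to Theta; Sigma loses to Theta). The majority relation contains the cycle Theta → Lambda → Zeta → Theta, so there is no Condorcet winner.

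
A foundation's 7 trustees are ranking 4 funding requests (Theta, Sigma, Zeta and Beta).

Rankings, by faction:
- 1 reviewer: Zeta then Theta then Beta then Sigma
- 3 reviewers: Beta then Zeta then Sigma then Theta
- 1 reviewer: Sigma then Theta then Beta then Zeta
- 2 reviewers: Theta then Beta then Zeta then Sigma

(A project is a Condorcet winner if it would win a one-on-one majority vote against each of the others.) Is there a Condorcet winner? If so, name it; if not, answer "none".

none

Check each pair by majority over 7 ballots:
Theta vs Sigma: 3 to 4, Sigma.
Theta vs Zeta: 3 to 4, Zeta.
Theta vs Beta: 1+1+2 = 4 for Theta, 3 for Beta — Theta by 4–3.
Sigma vs Zeta: Sigma is ranked higher on 1 ballot, Zeta on 6. Zeta wins 6–1.
Sigma vs Beta: Sigma preferred on 1 ballot; Beta wins 6–1.
Zeta vs Beta: 1 for Zeta, 6 for Beta — Beta by 6–1.
Every project loses at least once (Theta loses to Sigma; Sigma loses to Zeta; Zeta loses to Beta; Beta loses to Theta). The majority relation contains the cycle Theta → Beta → Sigma → Theta, so there is no Condorcet winner.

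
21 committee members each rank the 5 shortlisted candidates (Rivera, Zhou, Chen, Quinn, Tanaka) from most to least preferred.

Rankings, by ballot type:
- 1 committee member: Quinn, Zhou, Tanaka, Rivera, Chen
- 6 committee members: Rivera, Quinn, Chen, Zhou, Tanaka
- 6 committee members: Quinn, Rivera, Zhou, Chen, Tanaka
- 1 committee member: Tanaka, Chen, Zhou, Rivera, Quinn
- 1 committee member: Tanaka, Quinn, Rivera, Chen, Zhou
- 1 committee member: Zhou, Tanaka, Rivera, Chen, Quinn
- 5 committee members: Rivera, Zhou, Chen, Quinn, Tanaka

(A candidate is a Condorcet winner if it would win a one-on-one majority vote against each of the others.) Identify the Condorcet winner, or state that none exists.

Rivera

Head-to-head results (21 committee members):
Rivera vs Zhou: Rivera is ranked higher on 6+6+1+5 = 18 ballots, Zhou on 3. Rivera wins 18–3.
Rivera vs Chen: Rivera is ranked higher on 1+6+6+1+1+5 = 20 ballots, Chen on 1. Rivera wins 20–1.
Rivera vs Quinn: Rivera preferred on 6+1+1+5 = 13 ballots; Rivera wins 13–8.
Rivera–Tanaka: Rivera 17–4.
Zhou vs Chen: Zhou preferred on 1+6+1+5 = 13 ballots; Zhou wins 13–8.
Zhou vs Quinn: Zhou preferred on 1+1+5 = 7 ballots; Quinn wins 14–7.
Zhou vs Tanaka: Zhou, 19–2.
Chen vs Quinn: 7 to 14, Quinn.
Chen–Tanaka: Chen 17–4.
Quinn vs Tanaka: Quinn wins 18–3.
Rivera wins every pairwise contest, so Rivera is the Condorcet winner.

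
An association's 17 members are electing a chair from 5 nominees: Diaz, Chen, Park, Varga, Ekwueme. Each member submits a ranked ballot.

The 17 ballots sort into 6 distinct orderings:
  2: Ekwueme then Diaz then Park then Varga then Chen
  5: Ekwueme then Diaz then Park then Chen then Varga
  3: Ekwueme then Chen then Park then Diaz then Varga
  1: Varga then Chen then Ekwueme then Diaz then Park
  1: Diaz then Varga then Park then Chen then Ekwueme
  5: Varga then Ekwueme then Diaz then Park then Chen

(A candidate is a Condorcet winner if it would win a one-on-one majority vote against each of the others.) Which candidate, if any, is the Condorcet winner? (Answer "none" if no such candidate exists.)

Ekwueme

Pairwise majorities:
Diaz vs Chen: Diaz is ranked higher on 2+5+1+5 = 13 ballots, Chen on 4. Diaz wins 13–4.
Diaz vs Park: Diaz wins 14–3.
Diaz vs Varga: Diaz is ranked higher on 2+5+3+1 = 11 ballots, Varga on 6. Diaz wins 11–6.
Diaz vs Ekwueme: 1 to 16, Ekwueme.
Chen vs Park: Park wins 13–4.
Chen vs Varga: Chen preferred on 5+3 = 8 ballots; Varga wins 9–8.
Chen–Ekwueme: Ekwueme 15–2.
Park vs Varga: Park wins 10–7.
Park vs Ekwueme: Ekwueme wins 16–1.
Varga vs Ekwueme: 7 to 10, Ekwueme.
Ekwueme wins every pairwise contest, so Ekwueme is the Condorcet winner.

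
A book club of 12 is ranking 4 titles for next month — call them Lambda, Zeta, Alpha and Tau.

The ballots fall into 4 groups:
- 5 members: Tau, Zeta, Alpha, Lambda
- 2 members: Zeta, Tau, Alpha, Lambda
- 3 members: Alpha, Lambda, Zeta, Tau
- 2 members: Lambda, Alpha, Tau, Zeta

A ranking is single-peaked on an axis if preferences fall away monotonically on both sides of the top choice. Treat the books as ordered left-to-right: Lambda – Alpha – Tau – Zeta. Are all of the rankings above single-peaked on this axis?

Axis positions: Lambda=1, Alpha=2, Tau=3, Zeta=4.
Group 1 (peak Tau at position 3): ranking walks positions 3-4-2-1, expanding outward from the peak — single-peaked.
Group 2 (peak Zeta at position 4): ranking walks positions 4-3-2-1, expanding outward from the peak — single-peaked.
Group 3: ranking walks positions 2-1-4-3; Zeta is ranked above Tau even though Tau lies between Zeta and the peak Alpha on the axis — preferences dip and rise again. Not single-peaked.
Group 4 (peak Lambda at position 1): ranking walks positions 1-2-3-4, expanding outward from the peak — single-peaked.
Group 3 violates single-peakedness, so the profile is not single-peaked on this axis.

no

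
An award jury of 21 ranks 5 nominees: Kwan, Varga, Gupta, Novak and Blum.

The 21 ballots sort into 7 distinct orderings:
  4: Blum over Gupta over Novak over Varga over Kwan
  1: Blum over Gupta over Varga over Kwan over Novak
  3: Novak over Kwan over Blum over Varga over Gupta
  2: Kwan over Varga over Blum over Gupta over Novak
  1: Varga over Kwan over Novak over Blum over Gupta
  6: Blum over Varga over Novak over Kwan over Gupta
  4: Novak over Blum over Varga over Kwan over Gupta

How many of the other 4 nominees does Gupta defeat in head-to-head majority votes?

Gupta against each rival (21 jurors):
Gupta–Kwan: Kwan 16–5.
Gupta vs Varga: 4+1 = 5 for Gupta, 16 for Varga — Varga by 16–5.
Gupta vs Novak: 7 to 14, Novak.
Gupta vs Blum: 0 to 21, Blum.
Gupta beats no one; loses to Kwan, Varga, Novak, Blum — 0 pairwise wins.

0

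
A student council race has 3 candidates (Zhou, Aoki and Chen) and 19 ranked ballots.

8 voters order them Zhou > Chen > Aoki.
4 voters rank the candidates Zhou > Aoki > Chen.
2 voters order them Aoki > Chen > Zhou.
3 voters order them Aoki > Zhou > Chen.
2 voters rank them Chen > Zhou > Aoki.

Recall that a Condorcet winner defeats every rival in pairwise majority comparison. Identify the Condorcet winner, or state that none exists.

Pairwise majorities:
Zhou vs Aoki: 8+4+2 = 14 for Zhou, 5 for Aoki — Zhou by 14–5.
Zhou vs Chen: Zhou is ranked higher on 8+4+3 = 15 ballots, Chen on 4. Zhou wins 15–4.
Aoki vs Chen: Aoki is ranked higher on 4+2+3 = 9 ballots, Chen on 10. Chen wins 10–9.
Zhou wins every pairwise contest, so Zhou is the Condorcet winner.

Zhou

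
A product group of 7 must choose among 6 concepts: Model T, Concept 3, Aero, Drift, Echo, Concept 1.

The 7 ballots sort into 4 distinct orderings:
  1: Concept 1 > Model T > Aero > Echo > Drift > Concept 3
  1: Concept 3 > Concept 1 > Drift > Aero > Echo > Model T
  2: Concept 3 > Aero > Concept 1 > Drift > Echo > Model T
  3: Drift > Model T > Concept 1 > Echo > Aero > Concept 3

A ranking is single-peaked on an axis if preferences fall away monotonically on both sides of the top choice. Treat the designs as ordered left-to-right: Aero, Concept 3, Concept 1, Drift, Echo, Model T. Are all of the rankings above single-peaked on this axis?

no

Axis positions: Aero=1, Concept 3=2, Concept 1=3, Drift=4, Echo=5, Model T=6.
Group 1: ranking walks positions 3-6-1-5-4-2; Model T is ranked above Drift even though Drift lies between Model T and the peak Concept 1 on the axis — preferences dip and rise again. Not single-peaked.
Group 2 (peak Concept 3 at position 2): ranking walks positions 2-3-4-1-5-6, expanding outward from the peak — single-peaked.
Group 3 (peak Concept 3 at position 2): ranking walks positions 2-1-3-4-5-6, expanding outward from the peak — single-peaked.
Group 4: ranking walks positions 4-6-3-5-1-2; Model T is ranked above Echo even though Echo lies between Model T and the peak Drift on the axis — preferences dip and rise again. Not single-peaked.
Group 1 violates single-peakedness, so the profile is not single-peaked on this axis.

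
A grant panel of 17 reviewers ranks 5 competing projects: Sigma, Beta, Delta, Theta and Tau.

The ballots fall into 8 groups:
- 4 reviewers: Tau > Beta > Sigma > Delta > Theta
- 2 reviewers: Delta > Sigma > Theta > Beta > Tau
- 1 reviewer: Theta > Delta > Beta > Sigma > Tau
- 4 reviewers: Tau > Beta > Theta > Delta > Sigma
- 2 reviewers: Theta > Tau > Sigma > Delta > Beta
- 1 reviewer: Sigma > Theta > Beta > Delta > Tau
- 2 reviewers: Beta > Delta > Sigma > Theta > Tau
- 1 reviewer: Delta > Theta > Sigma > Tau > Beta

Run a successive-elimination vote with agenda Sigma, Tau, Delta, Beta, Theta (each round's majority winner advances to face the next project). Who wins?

Round 1: Sigma vs Tau — 7–10, Tau advances.
Round 2: Tau vs Delta — 10–7, Tau advances.
Round 3: Tau vs Beta — 11–6, Tau advances.
Round 4: Tau vs Theta — 8–9, Theta advances.
The agenda winner is Theta.

Theta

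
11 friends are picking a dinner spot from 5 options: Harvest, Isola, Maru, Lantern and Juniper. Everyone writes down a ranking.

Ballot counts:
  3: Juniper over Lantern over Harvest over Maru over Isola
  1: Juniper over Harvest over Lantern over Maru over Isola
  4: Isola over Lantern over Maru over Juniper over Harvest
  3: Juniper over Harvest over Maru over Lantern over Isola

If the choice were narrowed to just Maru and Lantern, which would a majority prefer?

Lantern

Ballots ranking Maru above Lantern: 3.
Ballots ranking Lantern above Maru: 11 − 3 = 8.
Lantern wins the head-to-head 8–3.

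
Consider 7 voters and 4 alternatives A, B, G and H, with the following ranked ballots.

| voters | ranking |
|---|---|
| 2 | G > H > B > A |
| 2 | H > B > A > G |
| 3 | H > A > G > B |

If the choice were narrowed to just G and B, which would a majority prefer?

G

Ballots ranking G above B: 2 + 3 = 5.
Ballots ranking B above G: 7 − 5 = 2.
G wins the head-to-head 5–2.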